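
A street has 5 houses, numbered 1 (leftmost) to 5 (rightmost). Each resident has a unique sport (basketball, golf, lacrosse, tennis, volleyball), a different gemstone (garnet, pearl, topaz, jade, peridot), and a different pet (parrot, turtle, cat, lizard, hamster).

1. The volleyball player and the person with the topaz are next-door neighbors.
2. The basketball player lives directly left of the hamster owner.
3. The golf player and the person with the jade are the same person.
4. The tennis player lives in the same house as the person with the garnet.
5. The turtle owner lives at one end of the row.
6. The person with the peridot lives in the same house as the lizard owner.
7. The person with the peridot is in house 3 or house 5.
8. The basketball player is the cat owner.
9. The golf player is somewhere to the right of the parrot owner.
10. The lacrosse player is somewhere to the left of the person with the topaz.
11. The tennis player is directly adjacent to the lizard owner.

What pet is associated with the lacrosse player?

House 1 gemstone: only pearl fits.
The tennis player is narrowed to house 2 or 4; consider each.
Placing it in house 4 leads to a contradiction, so it's in house 2.
From clue 4, the person with the garnet must be in house 2.
Clue 11: the lizard owner is in house 3.
From clue 6, the person with the peridot must be in house 3.
The basketball player is narrowed to house 1 or 4; consider each.
Placing it in house 1 leads to a contradiction, so it's in house 4.
The hamster owner is in house 5 (clue 2).
Clue 8 places the cat owner in house 4.
So house 1 gets lacrosse for sport.
House 3's sport must be volleyball (nothing else left).
The only sport still possible for house 5 is golf.
So house 2 gets parrot for pet.
From clue 1, the person with the topaz must be in house 4.
From clue 3, the person with the jade must be in house 5.
The only pet still possible for house 1 is turtle.
So: house 1 = lacrosse/pearl/turtle, house 2 = tennis/garnet/parrot, house 3 = volleyball/peridot/lizard, house 4 = basketball/topaz/cat, house 5 = golf/jade/hamster.

turtle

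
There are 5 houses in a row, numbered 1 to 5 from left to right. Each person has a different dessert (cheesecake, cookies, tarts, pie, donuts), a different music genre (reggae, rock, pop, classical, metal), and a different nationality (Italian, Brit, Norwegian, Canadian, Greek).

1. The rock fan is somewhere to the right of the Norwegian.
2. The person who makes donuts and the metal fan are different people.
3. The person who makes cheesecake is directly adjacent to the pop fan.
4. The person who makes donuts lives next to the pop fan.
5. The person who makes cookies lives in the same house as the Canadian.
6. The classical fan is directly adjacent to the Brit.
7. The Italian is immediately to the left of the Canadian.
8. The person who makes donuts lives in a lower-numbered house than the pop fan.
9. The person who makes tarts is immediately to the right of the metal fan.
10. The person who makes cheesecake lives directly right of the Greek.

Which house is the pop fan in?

The person who makes cheesecake is narrowed to house 2 or 3 or 4 or 5; consider each.
Placing it in house 2 and house 4 and house 5 leads to a contradiction, so it's in house 3.
Clue 10: the Greek is in house 2.
That leaves donuts as the dessert for house 1.
From clue 4, the pop fan must be in house 2.
That leaves pie as the dessert for house 2.
That leaves reggae as the music genre for house 1.
House 1's nationality must be Norwegian (nothing else left).
The person who makes cookies is narrowed to house 4 or 5; consider each.
Placing it in house 4 leads to a contradiction, so it's in house 5.
Clue 5: the Canadian is in house 5.
The Italian is in house 4 (clue 7).
The only dessert still possible for house 4 is tarts.
The only nationality still possible for house 3 is Brit.
From clue 6, the classical fan must be in house 4.
From clue 9, the metal fan must be in house 3.
House 5's music genre must be rock (nothing else left).
So: house 1 = donuts/reggae/Norwegian, house 2 = pie/pop/Greek, house 3 = cheesecake/metal/Brit, house 4 = tarts/classical/Italian, house 5 = cookies/rock/Canadian.

2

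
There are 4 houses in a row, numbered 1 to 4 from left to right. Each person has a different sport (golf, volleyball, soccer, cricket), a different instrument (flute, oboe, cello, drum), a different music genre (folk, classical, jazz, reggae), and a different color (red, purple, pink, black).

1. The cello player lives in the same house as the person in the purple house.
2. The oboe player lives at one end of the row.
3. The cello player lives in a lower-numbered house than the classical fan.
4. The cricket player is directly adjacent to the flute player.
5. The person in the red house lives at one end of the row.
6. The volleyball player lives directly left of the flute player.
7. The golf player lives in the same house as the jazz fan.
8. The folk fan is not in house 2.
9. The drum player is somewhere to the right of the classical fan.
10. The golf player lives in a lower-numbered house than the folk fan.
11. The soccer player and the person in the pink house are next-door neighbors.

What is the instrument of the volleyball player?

cello

The cello player is narrowed to house 1 or 2; consider each.
Placing it in house 1 leads to a contradiction, so it's in house 2.
From clue 1, the person in the purple house must be in house 2.
Clue 3 places the classical fan in house 3.
Clue 9: the drum player is in house 4.
The only instrument still possible for house 1 is oboe.
The only instrument still possible for house 3 is flute.
From clue 6, the volleyball player must be in house 2.
House 1 sport: only golf fits.
That leaves soccer as the sport for house 3.
House 4's sport must be cricket (nothing else left).
The only music genre still possible for house 4 is folk.
Clue 7: the jazz fan is in house 1.
Clue 11 places the person in the pink house in house 4.
That leaves reggae as the music genre for house 2.
That leaves black as the color for house 3.
The only color still possible for house 1 is red.
So: house 1 = golf/oboe/jazz/red, house 2 = volleyball/cello/reggae/purple, house 3 = soccer/flute/classical/black, house 4 = cricket/drum/folk/pink.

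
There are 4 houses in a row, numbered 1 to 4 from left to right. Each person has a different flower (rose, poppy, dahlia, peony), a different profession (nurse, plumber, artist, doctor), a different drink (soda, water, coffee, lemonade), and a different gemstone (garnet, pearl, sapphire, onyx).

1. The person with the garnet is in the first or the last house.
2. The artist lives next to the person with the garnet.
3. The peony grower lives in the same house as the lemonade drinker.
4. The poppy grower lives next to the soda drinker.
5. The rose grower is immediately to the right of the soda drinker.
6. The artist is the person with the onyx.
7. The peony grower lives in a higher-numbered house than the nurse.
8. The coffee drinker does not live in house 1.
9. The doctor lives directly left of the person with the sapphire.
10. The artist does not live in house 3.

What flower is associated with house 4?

peony

From clue 10, the artist must be in house 2.
The only profession still possible for house 4 is plumber.
By clue 2, the person with the garnet is in house 1.
From clue 6, the person with the onyx must be in house 2.
The only gemstone still possible for house 3 is pearl.
The only gemstone still possible for house 4 is sapphire.
By clue 9, the doctor is in house 3.
So house 1 gets nurse for profession.
The peony grower is narrowed to house 2 or 3 or 4; consider each.
Placing it in house 2 and house 3 leads to a contradiction, so it's in house 4.
Clue 3: the lemonade drinker is in house 4.
The rose grower is narrowed to house 2 or 3; consider each.
Placing it in house 2 leads to a contradiction, so it's in house 3.
Clue 5 places the soda drinker in house 2.
That leaves water as the drink for house 1.
The only drink still possible for house 3 is coffee.
Clue 4: the poppy grower is in house 1.
House 2 flower: only dahlia fits.
So: house 1 = poppy/nurse/water/garnet, house 2 = dahlia/artist/soda/onyx, house 3 = rose/doctor/coffee/pearl, house 4 = peony/plumber/lemonade/sapphire.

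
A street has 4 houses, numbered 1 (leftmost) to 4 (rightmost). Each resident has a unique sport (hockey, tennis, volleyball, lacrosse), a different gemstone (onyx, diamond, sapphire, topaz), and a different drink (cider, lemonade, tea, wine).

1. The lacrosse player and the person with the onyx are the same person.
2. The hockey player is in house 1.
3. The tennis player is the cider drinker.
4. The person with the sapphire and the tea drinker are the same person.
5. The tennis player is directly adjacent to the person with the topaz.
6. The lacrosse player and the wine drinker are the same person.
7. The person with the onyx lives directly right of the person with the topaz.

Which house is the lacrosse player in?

Clue 2 places the hockey player in house 1.
The lacrosse player is narrowed to house 2 or 3 or 4; consider each.
Placing it in house 2 and house 3 leads to a contradiction, so it's in house 4.
The person with the onyx is in house 4 (clue 1).
By clue 6, the wine drinker is in house 4.
Clue 7: the person with the topaz is in house 3.
By clue 5, the tennis player is in house 2.
The only sport still possible for house 3 is volleyball.
Clue 3: the cider drinker is in house 2.
The only drink still possible for house 1 is tea.
That leaves lemonade as the drink for house 3.
Clue 4 places the person with the sapphire in house 1.
The only gemstone still possible for house 2 is diamond.
So: house 1 = hockey/sapphire/tea, house 2 = tennis/diamond/cider, house 3 = volleyball/topaz/lemonade, house 4 = lacrosse/onyx/wine.

4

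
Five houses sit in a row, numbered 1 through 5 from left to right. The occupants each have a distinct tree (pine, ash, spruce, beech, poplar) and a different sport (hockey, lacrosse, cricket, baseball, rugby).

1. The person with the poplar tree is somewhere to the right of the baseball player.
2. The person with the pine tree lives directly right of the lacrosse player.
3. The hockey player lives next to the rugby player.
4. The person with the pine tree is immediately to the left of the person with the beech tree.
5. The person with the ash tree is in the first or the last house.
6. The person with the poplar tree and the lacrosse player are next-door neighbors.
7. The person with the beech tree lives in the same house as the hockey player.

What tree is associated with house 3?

The person with the ash tree is narrowed to house 1 or 5; consider each.
Placing it in house 5 leads to a contradiction, so it's in house 1.
The person with the beech tree is narrowed to house 3 or 4 or 5; consider each.
Placing it in house 3 and house 4 leads to a contradiction, so it's in house 5.
By clue 4, the person with the pine tree is in house 4.
Clue 7: the hockey player is in house 5.
By clue 2, the lacrosse player is in house 3.
By clue 3, the rugby player is in house 4.
The person with the poplar tree is in house 2 (clue 6).
House 3 tree: only spruce fits.
Clue 1 places the baseball player in house 1.
House 2's sport must be cricket (nothing else left).
So: house 1 = ash/baseball, house 2 = poplar/cricket, house 3 = spruce/lacrosse, house 4 = pine/rugby, house 5 = beech/hockey.

spruce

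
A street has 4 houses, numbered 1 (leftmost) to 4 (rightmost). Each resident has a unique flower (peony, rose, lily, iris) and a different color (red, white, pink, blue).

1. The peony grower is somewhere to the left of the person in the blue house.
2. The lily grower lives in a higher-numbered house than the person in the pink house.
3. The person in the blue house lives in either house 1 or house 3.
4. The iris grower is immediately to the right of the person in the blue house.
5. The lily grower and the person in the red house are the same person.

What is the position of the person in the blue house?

3

Clue 3 places the person in the blue house in house 3.
From clue 4, the iris grower must be in house 4.
Clue 5: the lily grower is in house 2.
By clue 5, the person in the red house is in house 2.
House 3's flower must be rose (nothing else left).
House 1 color: only pink fits.
So house 4 gets white for color.
House 1 flower: only peony fits.
So: house 1 = peony/pink, house 2 = lily/red, house 3 = rose/blue, house 4 = iris/white.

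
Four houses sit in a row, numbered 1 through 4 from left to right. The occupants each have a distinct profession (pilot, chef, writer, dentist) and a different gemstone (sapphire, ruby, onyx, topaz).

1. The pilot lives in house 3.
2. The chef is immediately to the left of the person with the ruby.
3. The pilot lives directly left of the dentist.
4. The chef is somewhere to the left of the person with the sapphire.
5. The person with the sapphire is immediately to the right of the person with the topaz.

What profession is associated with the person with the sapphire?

From clue 1, the pilot must be in house 3.
Clue 3: the dentist is in house 4.
The chef is narrowed to house 1 or 2; consider each.
Placing it in house 2 leads to a contradiction, so it's in house 1.
Clue 2: the person with the ruby is in house 2.
So house 2 gets writer for profession.
Clue 5 places the person with the sapphire in house 4.
The person with the topaz is in house 3 (clue 5).
That leaves onyx as the gemstone for house 1.
So: house 1 = chef/onyx, house 2 = writer/ruby, house 3 = pilot/topaz, house 4 = dentist/sapphire.

dentist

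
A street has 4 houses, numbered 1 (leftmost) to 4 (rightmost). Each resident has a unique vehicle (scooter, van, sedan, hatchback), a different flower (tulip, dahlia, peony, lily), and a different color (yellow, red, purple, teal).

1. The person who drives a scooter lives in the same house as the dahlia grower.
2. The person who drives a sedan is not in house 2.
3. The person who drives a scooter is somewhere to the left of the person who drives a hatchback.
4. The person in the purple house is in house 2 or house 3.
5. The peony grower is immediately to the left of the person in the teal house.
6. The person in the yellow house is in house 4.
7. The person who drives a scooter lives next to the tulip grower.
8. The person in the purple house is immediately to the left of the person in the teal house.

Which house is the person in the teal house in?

Clue 6: the person in the yellow house is in house 4.
That leaves red as the color for house 1.
So house 2 gets purple for color.
The only color still possible for house 3 is teal.
Clue 5 places the peony grower in house 2.
From clue 7, the person who drives a scooter must be in house 3.
By clue 7, the tulip grower is in house 4.
Clue 1 places the dahlia grower in house 3.
By clue 3, the person who drives a hatchback is in house 4.
House 2 vehicle: only van fits.
The only flower still possible for house 1 is lily.
So house 1 gets sedan for vehicle.
So: house 1 = sedan/lily/red, house 2 = van/peony/purple, house 3 = scooter/dahlia/teal, house 4 = hatchback/tulip/yellow.

3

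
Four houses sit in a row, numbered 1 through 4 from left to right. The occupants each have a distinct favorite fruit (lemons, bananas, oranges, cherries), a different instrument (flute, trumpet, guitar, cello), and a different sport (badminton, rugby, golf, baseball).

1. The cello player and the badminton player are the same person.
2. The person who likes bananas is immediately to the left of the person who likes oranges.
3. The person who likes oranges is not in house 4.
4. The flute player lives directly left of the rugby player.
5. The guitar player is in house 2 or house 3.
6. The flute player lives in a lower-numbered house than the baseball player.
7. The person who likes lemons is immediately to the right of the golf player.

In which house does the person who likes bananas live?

1

The person who likes bananas is narrowed to house 1 or 2; consider each.
Placing it in house 2 leads to a contradiction, so it's in house 1.
By clue 2, the person who likes oranges is in house 2.
So house 1 gets badminton for sport.
By clue 1, the cello player is in house 1.
House 4 instrument: only trumpet fits.
So house 2 gets golf for sport.
Clue 7 places the person who likes lemons in house 3.
So house 4 gets cherries for favorite fruit.
The flute player is narrowed to house 2 or 3; consider each.
Placing it in house 3 leads to a contradiction, so it's in house 2.
The rugby player is in house 3 (clue 4).
The only instrument still possible for house 3 is guitar.
That leaves baseball as the sport for house 4.
So: house 1 = bananas/cello/badminton, house 2 = oranges/flute/golf, house 3 = lemons/guitar/rugby, house 4 = cherries/trumpet/baseball.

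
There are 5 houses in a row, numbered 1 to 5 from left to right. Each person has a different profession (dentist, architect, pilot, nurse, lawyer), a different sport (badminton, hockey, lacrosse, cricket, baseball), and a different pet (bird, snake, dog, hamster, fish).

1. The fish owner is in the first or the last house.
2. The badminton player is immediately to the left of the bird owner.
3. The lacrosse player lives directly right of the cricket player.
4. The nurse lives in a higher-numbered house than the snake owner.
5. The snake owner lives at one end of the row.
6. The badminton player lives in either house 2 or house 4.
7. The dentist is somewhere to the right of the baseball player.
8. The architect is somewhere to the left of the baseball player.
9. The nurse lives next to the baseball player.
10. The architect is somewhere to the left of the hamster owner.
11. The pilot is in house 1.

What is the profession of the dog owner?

The snake owner is in house 1 (clue 5).
From clue 11, the pilot must be in house 1.
The only pet still possible for house 5 is fish.
Clue 2: the badminton player is in house 2.
From clue 2, the bird owner must be in house 3.
So house 2 gets dog for pet.
The only pet still possible for house 4 is hamster.
House 1's sport must be hockey (nothing else left).
That leaves lacrosse as the sport for house 5.
Clue 3: the cricket player is in house 4.
The only sport still possible for house 3 is baseball.
The architect is in house 2 (clue 8).
House 3 profession: only lawyer fits.
House 4's profession must be nurse (nothing else left).
The only profession still possible for house 5 is dentist.
So: house 1 = pilot/hockey/snake, house 2 = architect/badminton/dog, house 3 = lawyer/baseball/bird, house 4 = nurse/cricket/hamster, house 5 = dentist/lacrosse/fish.

architect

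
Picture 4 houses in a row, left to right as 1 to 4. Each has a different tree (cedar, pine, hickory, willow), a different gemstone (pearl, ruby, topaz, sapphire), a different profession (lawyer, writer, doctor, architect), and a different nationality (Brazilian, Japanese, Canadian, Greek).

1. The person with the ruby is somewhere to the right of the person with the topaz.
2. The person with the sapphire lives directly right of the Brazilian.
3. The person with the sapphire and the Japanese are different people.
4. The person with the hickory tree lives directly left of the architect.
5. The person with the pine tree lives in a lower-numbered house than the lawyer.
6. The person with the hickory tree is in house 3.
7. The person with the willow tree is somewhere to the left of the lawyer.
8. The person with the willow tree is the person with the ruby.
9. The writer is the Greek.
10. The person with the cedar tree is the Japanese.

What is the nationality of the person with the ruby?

Clue 6 places the person with the hickory tree in house 3.
House 2's tree must be willow (nothing else left).
House 4's tree must be cedar (nothing else left).
By clue 4, the architect is in house 4.
From clue 8, the person with the ruby must be in house 2.
Clue 10: the Japanese is in house 4.
The only tree still possible for house 1 is pine.
House 1's gemstone must be topaz (nothing else left).
Clue 3: the person with the sapphire is in house 3.
So house 4 gets pearl for gemstone.
House 3 profession: only lawyer fits.
By clue 2, the Brazilian is in house 2.
The only nationality still possible for house 1 is Greek.
That leaves Canadian as the nationality for house 3.
From clue 9, the writer must be in house 1.
House 2 profession: only doctor fits.
So: house 1 = pine/topaz/writer/Greek, house 2 = willow/ruby/doctor/Brazilian, house 3 = hickory/sapphire/lawyer/Canadian, house 4 = cedar/pearl/architect/Japanese.

Brazilian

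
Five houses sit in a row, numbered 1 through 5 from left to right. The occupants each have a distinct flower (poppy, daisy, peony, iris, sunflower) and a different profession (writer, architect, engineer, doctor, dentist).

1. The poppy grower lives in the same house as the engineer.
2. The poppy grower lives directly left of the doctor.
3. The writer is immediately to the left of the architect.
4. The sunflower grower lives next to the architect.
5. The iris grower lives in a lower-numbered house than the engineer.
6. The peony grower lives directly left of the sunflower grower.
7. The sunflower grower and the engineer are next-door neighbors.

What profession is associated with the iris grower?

writer

The iris grower is narrowed to house 1 or 2 or 3; consider each.
Placing it in house 2 and house 3 leads to a contradiction, so it's in house 1.
The peony grower is narrowed to house 2 or 3 or 4; consider each.
Placing it in house 3 and house 4 leads to a contradiction, so it's in house 2.
Clue 6: the sunflower grower is in house 3.
That leaves daisy as the flower for house 5.
The engineer is in house 4 (clue 1).
The doctor is in house 5 (clue 2).
House 4 flower: only poppy fits.
Clue 3: the writer is in house 1.
House 2 profession: only architect fits.
House 3's profession must be dentist (nothing else left).
So: house 1 = iris/writer, house 2 = peony/architect, house 3 = sunflower/dentist, house 4 = poppy/engineer, house 5 = daisy/doctor.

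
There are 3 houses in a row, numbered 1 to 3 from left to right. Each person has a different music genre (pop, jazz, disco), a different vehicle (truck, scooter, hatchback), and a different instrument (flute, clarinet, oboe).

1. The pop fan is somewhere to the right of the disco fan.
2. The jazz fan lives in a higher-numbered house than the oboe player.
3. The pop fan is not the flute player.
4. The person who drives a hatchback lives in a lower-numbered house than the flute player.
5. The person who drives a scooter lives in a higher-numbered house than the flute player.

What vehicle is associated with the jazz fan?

Clue 5 places the person who drives a scooter in house 3.
From clue 5, the flute player must be in house 2.
House 1 music genre: only disco fits.
So house 1 gets oboe for instrument.
That leaves clarinet as the instrument for house 3.
Clue 3: the pop fan is in house 3.
The person who drives a hatchback is in house 1 (clue 4).
So house 2 gets jazz for music genre.
House 2 vehicle: only truck fits.
So: house 1 = disco/hatchback/oboe, house 2 = jazz/truck/flute, house 3 = pop/scooter/clarinet.

truck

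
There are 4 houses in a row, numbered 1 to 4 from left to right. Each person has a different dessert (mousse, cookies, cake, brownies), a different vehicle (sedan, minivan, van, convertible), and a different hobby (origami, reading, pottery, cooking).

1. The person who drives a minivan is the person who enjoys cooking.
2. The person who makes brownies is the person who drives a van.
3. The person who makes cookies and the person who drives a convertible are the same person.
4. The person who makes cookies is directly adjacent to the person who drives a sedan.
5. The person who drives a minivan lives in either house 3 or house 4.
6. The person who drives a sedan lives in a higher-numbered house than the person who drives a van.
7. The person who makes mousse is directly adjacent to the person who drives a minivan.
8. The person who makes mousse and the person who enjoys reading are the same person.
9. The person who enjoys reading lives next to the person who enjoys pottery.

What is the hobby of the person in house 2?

pottery

The person who drives a minivan is narrowed to house 3 or 4; consider each.
Placing it in house 3 leads to a contradiction, so it's in house 4.
Clue 1: the person who enjoys cooking is in house 4.
From clue 7, the person who makes mousse must be in house 3.
From clue 8, the person who enjoys reading must be in house 3.
So house 1 gets origami for hobby.
So house 2 gets pottery for hobby.
House 4 dessert: only cake fits.
The only vehicle still possible for house 3 is sedan.
Clue 4: the person who makes cookies is in house 2.
House 1 dessert: only brownies fits.
From clue 2, the person who drives a van must be in house 1.
Clue 3 places the person who drives a convertible in house 2.
So: house 1 = brownies/van/origami, house 2 = cookies/convertible/pottery, house 3 = mousse/sedan/reading, house 4 = cake/minivan/cooking.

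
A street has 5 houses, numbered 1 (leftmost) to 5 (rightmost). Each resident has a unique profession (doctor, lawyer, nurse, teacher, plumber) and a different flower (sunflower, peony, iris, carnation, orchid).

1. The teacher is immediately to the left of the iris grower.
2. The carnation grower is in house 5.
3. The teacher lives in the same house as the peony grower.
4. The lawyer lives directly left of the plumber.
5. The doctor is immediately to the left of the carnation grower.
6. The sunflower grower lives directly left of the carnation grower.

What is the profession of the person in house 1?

From clue 2, the carnation grower must be in house 5.
By clue 5, the doctor is in house 4.
Clue 6 places the sunflower grower in house 4.
House 5's profession must be nurse (nothing else left).
House 3's profession must be plumber (nothing else left).
Clue 4 places the lawyer in house 2.
The only profession still possible for house 1 is teacher.
Clue 1: the iris grower is in house 2.
Clue 3: the peony grower is in house 1.
House 3's flower must be orchid (nothing else left).
So: house 1 = teacher/peony, house 2 = lawyer/iris, house 3 = plumber/orchid, house 4 = doctor/sunflower, house 5 = nurse/carnation.

teacher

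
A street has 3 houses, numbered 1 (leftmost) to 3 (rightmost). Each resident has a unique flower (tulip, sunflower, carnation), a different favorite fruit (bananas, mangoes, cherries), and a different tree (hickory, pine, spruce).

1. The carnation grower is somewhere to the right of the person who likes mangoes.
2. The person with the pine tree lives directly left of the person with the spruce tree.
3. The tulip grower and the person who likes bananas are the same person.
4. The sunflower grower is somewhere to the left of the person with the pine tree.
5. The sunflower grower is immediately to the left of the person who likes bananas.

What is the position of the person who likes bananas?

2

The sunflower grower is in house 1 (clue 4).
Clue 4: the person with the pine tree is in house 2.
From clue 5, the person who likes bananas must be in house 2.
That leaves mangoes as the favorite fruit for house 1.
House 3's favorite fruit must be cherries (nothing else left).
The only tree still possible for house 1 is hickory.
So house 3 gets spruce for tree.
Clue 3 places the tulip grower in house 2.
The only flower still possible for house 3 is carnation.
So: house 1 = sunflower/mangoes/hickory, house 2 = tulip/bananas/pine, house 3 = carnation/cherries/spruce.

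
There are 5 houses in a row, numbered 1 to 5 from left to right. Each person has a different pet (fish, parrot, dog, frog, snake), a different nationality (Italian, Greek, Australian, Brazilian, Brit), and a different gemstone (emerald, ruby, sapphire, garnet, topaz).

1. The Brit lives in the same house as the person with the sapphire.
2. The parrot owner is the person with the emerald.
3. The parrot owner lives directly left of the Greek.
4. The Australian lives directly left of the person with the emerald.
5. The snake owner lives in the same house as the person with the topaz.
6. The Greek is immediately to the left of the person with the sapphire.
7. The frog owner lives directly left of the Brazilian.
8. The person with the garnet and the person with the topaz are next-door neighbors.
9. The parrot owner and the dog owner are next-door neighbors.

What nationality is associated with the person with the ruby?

Greek

The parrot owner is narrowed to house 2 or 3; consider each.
Placing it in house 2 leads to a contradiction, so it's in house 3.
Clue 2: the person with the emerald is in house 3.
The Greek is in house 4 (clue 3).
The Australian is in house 2 (clue 4).
From clue 6, the person with the sapphire must be in house 5.
The only nationality still possible for house 1 is Italian.
House 3's nationality must be Brazilian (nothing else left).
The only nationality still possible for house 5 is Brit.
From clue 7, the frog owner must be in house 2.
House 5's pet must be fish (nothing else left).
The only gemstone still possible for house 4 is ruby.
Clue 5: the snake owner is in house 1.
By clue 5, the person with the topaz is in house 1.
Clue 8 places the person with the garnet in house 2.
House 4's pet must be dog (nothing else left).
So: house 1 = snake/Italian/topaz, house 2 = frog/Australian/garnet, house 3 = parrot/Brazilian/emerald, house 4 = dog/Greek/ruby, house 5 = fish/Brit/sapphire.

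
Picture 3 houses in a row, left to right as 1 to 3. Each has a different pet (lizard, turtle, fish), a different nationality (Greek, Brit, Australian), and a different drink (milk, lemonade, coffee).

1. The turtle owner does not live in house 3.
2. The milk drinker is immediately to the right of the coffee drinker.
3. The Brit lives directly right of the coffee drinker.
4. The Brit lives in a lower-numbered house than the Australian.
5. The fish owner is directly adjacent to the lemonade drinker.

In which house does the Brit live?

2

By clue 4, the Brit is in house 2.
By clue 4, the Australian is in house 3.
House 1's nationality must be Greek (nothing else left).
By clue 3, the coffee drinker is in house 1.
By clue 2, the milk drinker is in house 2.
House 3 drink: only lemonade fits.
By clue 5, the fish owner is in house 2.
The only pet still possible for house 3 is lizard.
That leaves turtle as the pet for house 1.
So: house 1 = turtle/Greek/coffee, house 2 = fish/Brit/milk, house 3 = lizard/Australian/lemonade.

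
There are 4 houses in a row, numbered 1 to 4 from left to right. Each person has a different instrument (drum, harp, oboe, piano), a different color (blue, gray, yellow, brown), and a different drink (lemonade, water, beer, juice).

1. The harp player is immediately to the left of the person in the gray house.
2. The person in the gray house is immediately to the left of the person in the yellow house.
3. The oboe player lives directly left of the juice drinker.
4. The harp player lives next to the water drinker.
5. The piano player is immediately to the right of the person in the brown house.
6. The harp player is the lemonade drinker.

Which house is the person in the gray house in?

2

The harp player is narrowed to house 1 or 2; consider each.
Placing it in house 2 leads to a contradiction, so it's in house 1.
By clue 1, the person in the gray house is in house 2.
From clue 2, the person in the yellow house must be in house 3.
Clue 4: the water drinker is in house 2.
From clue 6, the lemonade drinker must be in house 1.
House 1 color: only brown fits.
So house 4 gets blue for color.
By clue 5, the piano player is in house 2.
House 4's instrument must be drum (nothing else left).
Clue 3: the juice drinker is in house 4.
The only instrument still possible for house 3 is oboe.
The only drink still possible for house 3 is beer.
So: house 1 = harp/brown/lemonade, house 2 = piano/gray/water, house 3 = oboe/yellow/beer, house 4 = drum/blue/juice.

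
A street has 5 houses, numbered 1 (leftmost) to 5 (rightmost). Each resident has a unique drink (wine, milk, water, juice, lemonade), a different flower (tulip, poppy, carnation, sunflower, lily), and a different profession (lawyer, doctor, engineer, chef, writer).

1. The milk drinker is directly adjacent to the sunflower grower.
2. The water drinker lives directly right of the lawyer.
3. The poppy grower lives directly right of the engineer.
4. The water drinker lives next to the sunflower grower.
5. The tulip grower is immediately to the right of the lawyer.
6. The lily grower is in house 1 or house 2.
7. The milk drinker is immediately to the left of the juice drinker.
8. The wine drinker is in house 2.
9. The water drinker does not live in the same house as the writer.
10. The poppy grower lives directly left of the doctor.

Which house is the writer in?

By clue 8, the wine drinker is in house 2.
So house 1 gets lemonade for drink.
The juice drinker is narrowed to house 4 or 5; consider each.
Placing it in house 5 leads to a contradiction, so it's in house 4.
Clue 7 places the milk drinker in house 3.
So house 5 gets water for drink.
By clue 2, the lawyer is in house 4.
By clue 4, the sunflower grower is in house 4.
From clue 5, the tulip grower must be in house 5.
By clue 10, the poppy grower is in house 2.
The doctor is in house 3 (clue 10).
That leaves lily as the flower for house 1.
House 3's flower must be carnation (nothing else left).
So house 5 gets chef for profession.
Clue 3: the engineer is in house 1.
So house 2 gets writer for profession.
So: house 1 = lemonade/lily/engineer, house 2 = wine/poppy/writer, house 3 = milk/carnation/doctor, house 4 = juice/sunflower/lawyer, house 5 = water/tulip/chef.

2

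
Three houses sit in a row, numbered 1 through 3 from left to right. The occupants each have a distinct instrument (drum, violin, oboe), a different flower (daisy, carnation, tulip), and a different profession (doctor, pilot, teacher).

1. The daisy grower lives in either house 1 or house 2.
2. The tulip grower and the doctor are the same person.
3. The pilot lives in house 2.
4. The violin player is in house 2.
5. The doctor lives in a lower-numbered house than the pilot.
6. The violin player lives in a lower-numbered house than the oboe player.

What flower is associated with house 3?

Clue 3 places the pilot in house 2.
By clue 4, the violin player is in house 2.
By clue 5, the doctor is in house 1.
Clue 6: the oboe player is in house 3.
The only instrument still possible for house 1 is drum.
That leaves teacher as the profession for house 3.
Clue 2: the tulip grower is in house 1.
That leaves carnation as the flower for house 3.
So house 2 gets daisy for flower.
So: house 1 = drum/tulip/doctor, house 2 = violin/daisy/pilot, house 3 = oboe/carnation/teacher.

carnation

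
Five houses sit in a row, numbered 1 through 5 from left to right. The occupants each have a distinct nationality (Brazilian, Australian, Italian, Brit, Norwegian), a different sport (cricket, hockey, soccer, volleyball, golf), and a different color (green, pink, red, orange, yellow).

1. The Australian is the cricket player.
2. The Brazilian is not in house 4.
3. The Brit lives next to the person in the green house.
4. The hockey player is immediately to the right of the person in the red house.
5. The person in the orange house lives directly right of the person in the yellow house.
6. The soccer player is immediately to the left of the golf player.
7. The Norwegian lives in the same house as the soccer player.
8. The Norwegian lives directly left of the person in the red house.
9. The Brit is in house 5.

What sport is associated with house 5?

The Brit is in house 5 (clue 9).
Clue 3: the person in the green house is in house 4.
So house 5 gets volleyball for sport.
The only color still possible for house 5 is pink.
House 1's color must be yellow (nothing else left).
By clue 5, the person in the orange house is in house 2.
House 3 color: only red fits.
The hockey player is in house 4 (clue 4).
The Norwegian is in house 2 (clue 8).
From clue 7, the soccer player must be in house 2.
House 4's nationality must be Italian (nothing else left).
House 1 sport: only cricket fits.
So house 3 gets golf for sport.
Clue 1 places the Australian in house 1.
That leaves Brazilian as the nationality for house 3.
So: house 1 = Australian/cricket/yellow, house 2 = Norwegian/soccer/orange, house 3 = Brazilian/golf/red, house 4 = Italian/hockey/green, house 5 = Brit/volleyball/pink.

volleyball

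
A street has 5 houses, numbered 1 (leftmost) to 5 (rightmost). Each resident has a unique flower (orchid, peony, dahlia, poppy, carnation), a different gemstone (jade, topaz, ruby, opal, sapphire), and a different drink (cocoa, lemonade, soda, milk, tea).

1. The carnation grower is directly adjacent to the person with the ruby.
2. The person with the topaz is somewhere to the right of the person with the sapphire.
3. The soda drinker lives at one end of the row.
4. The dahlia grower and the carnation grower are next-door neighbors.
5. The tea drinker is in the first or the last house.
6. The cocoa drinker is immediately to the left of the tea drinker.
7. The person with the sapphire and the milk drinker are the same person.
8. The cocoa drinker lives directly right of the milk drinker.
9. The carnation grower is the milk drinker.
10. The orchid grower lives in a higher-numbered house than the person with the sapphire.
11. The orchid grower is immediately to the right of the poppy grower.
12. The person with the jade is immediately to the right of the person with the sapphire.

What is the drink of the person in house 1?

Clue 6 places the cocoa drinker in house 4.
By clue 6, the tea drinker is in house 5.
By clue 8, the milk drinker is in house 3.
Clue 9: the carnation grower is in house 3.
The only drink still possible for house 2 is lemonade.
Clue 7: the person with the sapphire is in house 3.
Clue 11 places the orchid grower in house 5.
From clue 11, the poppy grower must be in house 4.
From clue 12, the person with the jade must be in house 4.
So house 1 gets peony for flower.
House 2 flower: only dahlia fits.
So house 1 gets opal for gemstone.
House 2 gemstone: only ruby fits.
That leaves topaz as the gemstone for house 5.
The only drink still possible for house 1 is soda.
So: house 1 = peony/opal/soda, house 2 = dahlia/ruby/lemonade, house 3 = carnation/sapphire/milk, house 4 = poppy/jade/cocoa, house 5 = orchid/topaz/tea.

soda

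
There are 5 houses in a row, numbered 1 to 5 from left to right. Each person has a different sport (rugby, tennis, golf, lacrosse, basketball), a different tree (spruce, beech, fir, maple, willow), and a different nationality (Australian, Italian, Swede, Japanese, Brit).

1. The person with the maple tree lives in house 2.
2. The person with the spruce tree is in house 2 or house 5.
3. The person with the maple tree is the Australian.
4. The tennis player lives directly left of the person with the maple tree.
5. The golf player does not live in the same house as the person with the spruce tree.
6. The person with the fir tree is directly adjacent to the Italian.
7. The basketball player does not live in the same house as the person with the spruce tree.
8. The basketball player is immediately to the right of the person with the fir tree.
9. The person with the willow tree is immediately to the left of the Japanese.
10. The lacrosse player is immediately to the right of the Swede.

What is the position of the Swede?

1

The person with the maple tree is in house 2 (clue 1).
By clue 3, the Australian is in house 2.
By clue 4, the tennis player is in house 1.
The basketball player is in house 4 (clue 8).
Clue 8 places the person with the fir tree in house 3.
House 1 tree: only beech fits.
House 4 tree: only willow fits.
The only tree still possible for house 5 is spruce.
From clue 6, the Italian must be in house 4.
Clue 9: the Japanese is in house 5.
House 1's nationality must be Swede (nothing else left).
House 3's nationality must be Brit (nothing else left).
The lacrosse player is in house 2 (clue 10).
That leaves rugby as the sport for house 5.
House 3's sport must be golf (nothing else left).
So: house 1 = tennis/beech/Swede, house 2 = lacrosse/maple/Australian, house 3 = golf/fir/Brit, house 4 = basketball/willow/Italian, house 5 = rugby/spruce/Japanese.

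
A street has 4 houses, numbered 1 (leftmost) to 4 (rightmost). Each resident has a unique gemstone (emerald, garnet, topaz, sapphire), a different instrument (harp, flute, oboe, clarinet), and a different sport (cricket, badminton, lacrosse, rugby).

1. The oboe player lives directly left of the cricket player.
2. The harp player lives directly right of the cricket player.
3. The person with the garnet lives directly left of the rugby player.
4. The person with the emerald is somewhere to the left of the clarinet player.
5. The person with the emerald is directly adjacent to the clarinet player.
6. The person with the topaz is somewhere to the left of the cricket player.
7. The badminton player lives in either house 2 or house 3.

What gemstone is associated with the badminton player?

emerald

The only gemstone still possible for house 4 is sapphire.
House 1's sport must be lacrosse (nothing else left).
House 4 sport: only rugby fits.
Clue 3: the person with the garnet is in house 3.
The person with the emerald is narrowed to house 1 or 2; consider each.
Placing it in house 1 leads to a contradiction, so it's in house 2.
Clue 4 places the clarinet player in house 3.
That leaves topaz as the gemstone for house 1.
Clue 2: the cricket player is in house 3.
That leaves harp as the instrument for house 4.
So house 2 gets badminton for sport.
Clue 1 places the oboe player in house 2.
The only instrument still possible for house 1 is flute.
So: house 1 = topaz/flute/lacrosse, house 2 = emerald/oboe/badminton, house 3 = garnet/clarinet/cricket, house 4 = sapphire/harp/rugby.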